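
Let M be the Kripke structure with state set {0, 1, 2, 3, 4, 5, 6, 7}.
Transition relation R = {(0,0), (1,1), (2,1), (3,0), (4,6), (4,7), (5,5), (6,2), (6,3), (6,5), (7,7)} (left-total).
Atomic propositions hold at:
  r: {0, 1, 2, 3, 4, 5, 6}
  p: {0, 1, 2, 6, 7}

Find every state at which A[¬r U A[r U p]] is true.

{0, 1, 2, 3, 4, 6, 7}

Sat(¬r) = {7}
A[r U p]: least fixpoint, start Z0 = Sat(p) = {0, 1, 2, 6, 7}, add states in Sat(r) with every successor in Z. Z1 = {0, 1, 2, 3, 4, 6, 7}; fixed.
Sat(A[r U p]) = {0, 1, 2, 3, 4, 6, 7}
A[¬r U A[r U p]]: least fixpoint, start Z0 = Sat(A[r U p]) = {0, 1, 2, 3, 4, 6, 7}, add states in Sat(¬r) with every successor in Z. Already a fixed point.
Sat(A[¬r U A[r U p]]) = {0, 1, 2, 3, 4, 6, 7}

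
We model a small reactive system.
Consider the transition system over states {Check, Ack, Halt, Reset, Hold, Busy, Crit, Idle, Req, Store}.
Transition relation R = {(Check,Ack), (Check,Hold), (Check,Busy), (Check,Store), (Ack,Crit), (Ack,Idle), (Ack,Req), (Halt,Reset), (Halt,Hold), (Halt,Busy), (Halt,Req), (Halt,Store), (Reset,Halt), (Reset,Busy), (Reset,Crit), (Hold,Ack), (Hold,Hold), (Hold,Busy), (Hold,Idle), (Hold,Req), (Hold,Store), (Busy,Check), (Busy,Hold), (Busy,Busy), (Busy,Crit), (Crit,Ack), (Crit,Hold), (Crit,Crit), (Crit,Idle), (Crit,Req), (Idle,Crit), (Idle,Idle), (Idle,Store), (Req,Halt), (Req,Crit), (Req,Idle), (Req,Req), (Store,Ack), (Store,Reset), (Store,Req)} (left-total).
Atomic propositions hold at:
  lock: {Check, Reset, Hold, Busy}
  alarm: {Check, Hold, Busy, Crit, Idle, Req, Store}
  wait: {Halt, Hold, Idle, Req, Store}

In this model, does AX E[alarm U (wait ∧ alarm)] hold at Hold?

Sat(wait ∧ alarm) = {Hold, Idle, Req, Store}
E[alarm U (wait ∧ alarm)]: least fixpoint, start Z0 = Sat((wait ∧ alarm)) = {Hold, Idle, Req, Store}, add states in Sat(alarm) with some successor in Z. Z1 = {Check, Hold, Busy, Crit, Idle, Req, Store}; fixed.
Sat(E[alarm U (wait ∧ alarm)]) = {Check, Hold, Busy, Crit, Idle, Req, Store}
Sat(AX E[alarm U (wait ∧ alarm)]) = {s : every successor in {Check, Hold, Busy, Crit, Idle, Req, Store}} = {Ack, Busy, Idle}
Hold ∉ Sat(AX E[alarm U (wait ∧ alarm)]) = {Ack, Busy, Idle}, so the formula does not hold at Hold.

No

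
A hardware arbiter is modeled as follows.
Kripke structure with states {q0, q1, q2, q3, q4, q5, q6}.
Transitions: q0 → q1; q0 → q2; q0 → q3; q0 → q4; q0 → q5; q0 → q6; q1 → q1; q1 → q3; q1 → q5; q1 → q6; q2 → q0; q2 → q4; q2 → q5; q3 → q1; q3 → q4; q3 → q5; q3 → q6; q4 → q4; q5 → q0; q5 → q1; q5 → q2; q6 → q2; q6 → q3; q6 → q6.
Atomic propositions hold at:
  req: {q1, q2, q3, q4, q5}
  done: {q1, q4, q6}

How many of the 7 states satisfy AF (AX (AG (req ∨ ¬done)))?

1

Sat(¬done) = {q0, q2, q3, q5}
Sat(req ∨ ¬done) = {q0, q1, q2, q3, q4, q5}
AG (req ∨ ¬done): greatest fixpoint, start Z0 = {q0, q1, q2, q3, q4, q5}, keep only states in Sat with every successor in Z. Z1 = {q2, q4, q5}; Z2 = {q4}; fixed.
Sat(AG (req ∨ ¬done)) = {q4}
Sat(AX (AG (req ∨ ¬done))) = {s : every successor in {q4}} = {q4}
AF (AX (AG (req ∨ ¬done))): least fixpoint, start Z0 = {q4}, add states with every successor in Z. Already a fixed point.
Sat(AF (AX (AG (req ∨ ¬done)))) = {q4}
|Sat(AF (AX (AG (req ∨ ¬done))))| = |{q4}| = 1.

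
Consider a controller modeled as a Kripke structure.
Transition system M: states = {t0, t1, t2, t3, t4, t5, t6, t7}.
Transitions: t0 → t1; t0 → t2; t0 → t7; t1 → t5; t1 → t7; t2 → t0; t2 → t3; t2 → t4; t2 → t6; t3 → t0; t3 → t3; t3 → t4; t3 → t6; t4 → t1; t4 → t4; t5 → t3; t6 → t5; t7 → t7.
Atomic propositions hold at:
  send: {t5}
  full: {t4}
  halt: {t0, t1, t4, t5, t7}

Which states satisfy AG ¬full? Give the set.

{t7}

Sat(¬full) = {t0, t1, t2, t3, t5, t6, t7}
AG ¬full: greatest fixpoint, start Z0 = {t0, t1, t2, t3, t5, t6, t7}, keep only states in Sat with every successor in Z. Z1 = {t0, t1, t5, t6, t7}; Z2 = {t1, t6, t7}; Z3 = {t7}; fixed.
Sat(AG ¬full) = {t7}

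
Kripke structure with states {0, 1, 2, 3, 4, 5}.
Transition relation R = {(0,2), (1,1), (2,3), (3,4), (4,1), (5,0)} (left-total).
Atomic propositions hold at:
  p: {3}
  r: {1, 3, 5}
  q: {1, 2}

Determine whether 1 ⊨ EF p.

EF p: least fixpoint, start Z0 = {3}, add states with some successor in Z. Z1 = {2, 3}; Z2 = {0, 2, 3}; Z3 = {0, 2, 3, 5}; fixed.
Sat(EF p) = {0, 2, 3, 5}
1 ∉ Sat(EF p) = {0, 2, 3, 5}, so the formula does not hold at 1.

No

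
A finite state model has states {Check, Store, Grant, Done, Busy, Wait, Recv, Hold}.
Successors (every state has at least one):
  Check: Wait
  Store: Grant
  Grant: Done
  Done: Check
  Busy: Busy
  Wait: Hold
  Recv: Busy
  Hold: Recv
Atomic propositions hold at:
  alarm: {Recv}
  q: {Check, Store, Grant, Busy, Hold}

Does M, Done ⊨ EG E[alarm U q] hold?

No

E[alarm U q]: least fixpoint, start Z0 = Sat(q) = {Check, Store, Grant, Busy, Hold}, add states in Sat(alarm) with some successor in Z. Z1 = {Check, Store, Grant, Busy, Recv, Hold}; fixed.
Sat(E[alarm U q]) = {Check, Store, Grant, Busy, Recv, Hold}
EG E[alarm U q]: greatest fixpoint, start Z0 = {Check, Store, Grant, Busy, Recv, Hold}, keep only states in Sat with some successor in Z. Z1 = {Store, Busy, Recv, Hold}; Z2 = {Busy, Recv, Hold}; fixed.
Sat(EG E[alarm U q]) = {Busy, Recv, Hold}
Done ∉ Sat(EG E[alarm U q]) = {Busy, Recv, Hold}, so the formula does not hold at Done.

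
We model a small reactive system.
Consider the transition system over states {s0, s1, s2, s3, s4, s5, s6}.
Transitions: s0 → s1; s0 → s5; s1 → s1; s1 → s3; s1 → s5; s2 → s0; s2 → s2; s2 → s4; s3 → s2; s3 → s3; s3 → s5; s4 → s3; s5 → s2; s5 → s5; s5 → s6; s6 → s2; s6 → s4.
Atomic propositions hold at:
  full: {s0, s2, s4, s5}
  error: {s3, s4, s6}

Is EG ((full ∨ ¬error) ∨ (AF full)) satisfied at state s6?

Sat(¬error) = {s0, s1, s2, s5}
Sat(full ∨ ¬error) = {s0, s1, s2, s4, s5}
AF full: least fixpoint, start Z0 = {s0, s2, s4, s5}, add states with every successor in Z. Z1 = {s0, s2, s4, s5, s6}; fixed.
Sat(AF full) = {s0, s2, s4, s5, s6}
Sat((full ∨ ¬error) ∨ (AF full)) = {s0, s1, s2, s4, s5, s6}
EG ((full ∨ ¬error) ∨ (AF full)): greatest fixpoint, start Z0 = {s0, s1, s2, s4, s5, s6}, keep only states in Sat with some successor in Z. Z1 = {s0, s1, s2, s5, s6}; fixed.
Sat(EG ((full ∨ ¬error) ∨ (AF full))) = {s0, s1, s2, s5, s6}
s6 ∈ Sat(EG ((full ∨ ¬error) ∨ (AF full))) = {s0, s1, s2, s5, s6}, so the formula holds at s6.

Yes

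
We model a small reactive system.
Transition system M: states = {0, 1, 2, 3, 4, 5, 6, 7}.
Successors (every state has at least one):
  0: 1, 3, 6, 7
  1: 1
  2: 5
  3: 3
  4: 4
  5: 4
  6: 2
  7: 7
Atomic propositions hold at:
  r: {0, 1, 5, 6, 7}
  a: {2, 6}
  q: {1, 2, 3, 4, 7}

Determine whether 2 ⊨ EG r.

EG r: greatest fixpoint, start Z0 = {0, 1, 5, 6, 7}, keep only states in Sat with some successor in Z. Z1 = {0, 1, 7}; fixed.
Sat(EG r) = {0, 1, 7}
2 ∉ Sat(EG r) = {0, 1, 7}, so the formula does not hold at 2.

No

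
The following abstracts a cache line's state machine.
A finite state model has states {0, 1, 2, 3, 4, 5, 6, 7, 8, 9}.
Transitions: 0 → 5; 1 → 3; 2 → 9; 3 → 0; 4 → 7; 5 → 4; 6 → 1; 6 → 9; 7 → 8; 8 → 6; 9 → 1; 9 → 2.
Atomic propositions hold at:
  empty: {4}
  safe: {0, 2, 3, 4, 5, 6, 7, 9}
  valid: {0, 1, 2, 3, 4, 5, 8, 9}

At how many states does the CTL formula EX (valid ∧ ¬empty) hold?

Sat(¬empty) = {0, 1, 2, 3, 5, 6, 7, 8, 9}
Sat(valid ∧ ¬empty) = {0, 1, 2, 3, 5, 8, 9}
Sat(EX (valid ∧ ¬empty)) = {s : some successor in {0, 1, 2, 3, 5, 8, 9}} = {0, 1, 2, 3, 6, 7, 9}
|Sat(EX (valid ∧ ¬empty))| = |{0, 1, 2, 3, 6, 7, 9}| = 7.

7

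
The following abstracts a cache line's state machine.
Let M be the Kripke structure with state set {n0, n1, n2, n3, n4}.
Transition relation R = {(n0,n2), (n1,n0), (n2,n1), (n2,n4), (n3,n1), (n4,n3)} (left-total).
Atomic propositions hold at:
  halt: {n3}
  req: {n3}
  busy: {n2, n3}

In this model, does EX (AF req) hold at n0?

AF req: least fixpoint, start Z0 = {n3}, add states with every successor in Z. Z1 = {n3, n4}; fixed.
Sat(AF req) = {n3, n4}
Sat(EX (AF req)) = {s : some successor in {n3, n4}} = {n2, n4}
n0 ∉ Sat(EX (AF req)) = {n2, n4}, so the formula does not hold at n0.

No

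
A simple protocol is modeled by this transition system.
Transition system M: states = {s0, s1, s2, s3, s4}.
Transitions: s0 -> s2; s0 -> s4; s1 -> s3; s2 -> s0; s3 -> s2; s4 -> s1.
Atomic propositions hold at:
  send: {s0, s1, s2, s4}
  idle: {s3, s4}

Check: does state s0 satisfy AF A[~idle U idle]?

No

Sat(~idle) = {s0, s1, s2}
A[~idle U idle]: least fixpoint, start Z0 = Sat(idle) = {s3, s4}, add states in Sat(~idle) with every successor in Z. Z1 = {s1, s3, s4}; fixed.
Sat(A[~idle U idle]) = {s1, s3, s4}
AF A[~idle U idle]: least fixpoint, start Z0 = {s1, s3, s4}, add states with every successor in Z. Already a fixed point.
Sat(AF A[~idle U idle]) = {s1, s3, s4}
s0 ∉ Sat(AF A[~idle U idle]) = {s1, s3, s4}, so the formula does not hold at s0.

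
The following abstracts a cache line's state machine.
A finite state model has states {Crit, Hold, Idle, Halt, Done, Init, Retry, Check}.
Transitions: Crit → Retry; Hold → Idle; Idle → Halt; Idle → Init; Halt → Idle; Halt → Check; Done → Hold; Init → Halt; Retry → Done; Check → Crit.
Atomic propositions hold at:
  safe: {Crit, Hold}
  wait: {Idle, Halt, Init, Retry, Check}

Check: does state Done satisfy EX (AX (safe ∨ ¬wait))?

No

Sat(¬wait) = {Crit, Hold, Done}
Sat(safe ∨ ¬wait) = {Crit, Hold, Done}
Sat(AX (safe ∨ ¬wait)) = {s : every successor in {Crit, Hold, Done}} = {Done, Retry, Check}
Sat(EX (AX (safe ∨ ¬wait))) = {s : some successor in {Done, Retry, Check}} = {Crit, Halt, Retry}
Done ∉ Sat(EX (AX (safe ∨ ¬wait))) = {Crit, Halt, Retry}, so the formula does not hold at Done.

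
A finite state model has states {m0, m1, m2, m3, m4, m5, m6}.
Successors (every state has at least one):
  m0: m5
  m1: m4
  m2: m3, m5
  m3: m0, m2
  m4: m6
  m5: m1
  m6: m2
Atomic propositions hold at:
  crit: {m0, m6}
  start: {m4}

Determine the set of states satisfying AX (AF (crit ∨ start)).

{m0, m1, m4, m5}

Sat(crit ∨ start) = {m0, m4, m6}
AF (crit ∨ start): least fixpoint, start Z0 = {m0, m4, m6}, add states with every successor in Z. Z1 = {m0, m1, m4, m6}; Z2 = {m0, m1, m4, m5, m6}; fixed.
Sat(AF (crit ∨ start)) = {m0, m1, m4, m5, m6}
Sat(AX (AF (crit ∨ start))) = {s : every successor in {m0, m1, m4, m5, m6}} = {m0, m1, m4, m5}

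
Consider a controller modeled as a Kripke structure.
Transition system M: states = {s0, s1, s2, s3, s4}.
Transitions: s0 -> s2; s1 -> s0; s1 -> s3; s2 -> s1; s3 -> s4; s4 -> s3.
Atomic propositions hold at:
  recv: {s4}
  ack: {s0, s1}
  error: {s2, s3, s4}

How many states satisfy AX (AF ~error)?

Sat(~error) = {s0, s1}
AF ~error: least fixpoint, start Z0 = {s0, s1}, add states with every successor in Z. Z1 = {s0, s1, s2}; fixed.
Sat(AF ~error) = {s0, s1, s2}
Sat(AX (AF ~error)) = {s : every successor in {s0, s1, s2}} = {s0, s2}
|Sat(AX (AF ~error))| = |{s0, s2}| = 2.

2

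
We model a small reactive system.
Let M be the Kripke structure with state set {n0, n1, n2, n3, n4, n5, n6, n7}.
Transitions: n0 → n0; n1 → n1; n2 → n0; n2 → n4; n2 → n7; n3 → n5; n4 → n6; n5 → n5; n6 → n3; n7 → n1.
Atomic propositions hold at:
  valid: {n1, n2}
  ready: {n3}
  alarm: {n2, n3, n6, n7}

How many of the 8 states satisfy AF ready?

AF ready: least fixpoint, start Z0 = {n3}, add states with every successor in Z. Z1 = {n3, n6}; Z2 = {n3, n4, n6}; fixed.
Sat(AF ready) = {n3, n4, n6}
|Sat(AF ready)| = |{n3, n4, n6}| = 3.

3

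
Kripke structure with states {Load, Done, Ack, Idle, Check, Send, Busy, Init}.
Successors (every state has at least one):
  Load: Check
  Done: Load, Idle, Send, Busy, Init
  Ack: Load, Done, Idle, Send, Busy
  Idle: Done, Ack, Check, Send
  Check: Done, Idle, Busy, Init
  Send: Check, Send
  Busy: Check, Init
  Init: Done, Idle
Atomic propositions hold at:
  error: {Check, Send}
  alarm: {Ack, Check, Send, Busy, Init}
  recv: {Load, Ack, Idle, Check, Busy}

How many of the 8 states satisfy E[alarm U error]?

E[alarm U error]: least fixpoint, start Z0 = Sat(error) = {Check, Send}, add states in Sat(alarm) with some successor in Z. Z1 = {Ack, Check, Send, Busy}; fixed.
Sat(E[alarm U error]) = {Ack, Check, Send, Busy}
|Sat(E[alarm U error])| = |{Ack, Check, Send, Busy}| = 4.

4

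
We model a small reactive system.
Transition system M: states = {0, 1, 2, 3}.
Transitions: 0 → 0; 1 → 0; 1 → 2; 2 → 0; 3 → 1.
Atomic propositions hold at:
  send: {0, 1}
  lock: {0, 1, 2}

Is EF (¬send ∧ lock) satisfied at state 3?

Sat(¬send) = {2, 3}
Sat(¬send ∧ lock) = {2}
EF (¬send ∧ lock): least fixpoint, start Z0 = {2}, add states with some successor in Z. Z1 = {1, 2}; Z2 = {1, 2, 3}; fixed.
Sat(EF (¬send ∧ lock)) = {1, 2, 3}
3 ∈ Sat(EF (¬send ∧ lock)) = {1, 2, 3}, so the formula holds at 3.

Yes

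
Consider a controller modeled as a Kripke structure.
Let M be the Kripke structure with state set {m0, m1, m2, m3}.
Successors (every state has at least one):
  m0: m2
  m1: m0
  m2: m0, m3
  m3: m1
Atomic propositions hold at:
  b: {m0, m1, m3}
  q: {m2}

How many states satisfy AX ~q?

Sat(~q) = {m0, m1, m3}
Sat(AX ~q) = {s : every successor in {m0, m1, m3}} = {m1, m2, m3}
|Sat(AX ~q)| = |{m1, m2, m3}| = 3.

3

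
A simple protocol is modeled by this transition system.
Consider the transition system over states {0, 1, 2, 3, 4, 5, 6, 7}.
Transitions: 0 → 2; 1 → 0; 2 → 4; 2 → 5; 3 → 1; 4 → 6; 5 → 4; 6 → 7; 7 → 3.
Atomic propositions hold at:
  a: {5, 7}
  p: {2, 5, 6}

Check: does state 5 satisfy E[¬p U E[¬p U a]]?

Yes

Sat(¬p) = {0, 1, 3, 4, 7}
E[¬p U a]: least fixpoint, start Z0 = Sat(a) = {5, 7}, add states in Sat(¬p) with some successor in Z. Already a fixed point.
Sat(E[¬p U a]) = {5, 7}
E[¬p U E[¬p U a]]: least fixpoint, start Z0 = Sat(E[¬p U a]) = {5, 7}, add states in Sat(¬p) with some successor in Z. Already a fixed point.
Sat(E[¬p U E[¬p U a]]) = {5, 7}
5 ∈ Sat(E[¬p U E[¬p U a]]) = {5, 7}, so the formula holds at 5.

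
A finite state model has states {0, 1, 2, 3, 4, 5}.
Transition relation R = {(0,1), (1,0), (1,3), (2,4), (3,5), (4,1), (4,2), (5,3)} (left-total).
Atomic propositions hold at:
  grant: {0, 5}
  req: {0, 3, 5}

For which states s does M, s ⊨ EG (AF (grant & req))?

Sat(grant & req) = {0, 5}
AF (grant & req): least fixpoint, start Z0 = {0, 5}, add states with every successor in Z. Z1 = {0, 3, 5}; Z2 = {0, 1, 3, 5}; fixed.
Sat(AF (grant & req)) = {0, 1, 3, 5}
EG (AF (grant & req)): greatest fixpoint, start Z0 = {0, 1, 3, 5}, keep only states in Sat with some successor in Z. Already a fixed point.
Sat(EG (AF (grant & req))) = {0, 1, 3, 5}

{0, 1, 3, 5}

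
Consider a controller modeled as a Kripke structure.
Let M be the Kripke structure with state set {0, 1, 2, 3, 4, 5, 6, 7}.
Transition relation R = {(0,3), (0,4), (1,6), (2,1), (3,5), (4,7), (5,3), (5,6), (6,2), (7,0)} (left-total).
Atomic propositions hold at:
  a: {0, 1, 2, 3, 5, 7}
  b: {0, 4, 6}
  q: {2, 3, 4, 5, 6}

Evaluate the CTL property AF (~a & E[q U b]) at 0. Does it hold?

Sat(~a) = {4, 6}
E[q U b]: least fixpoint, start Z0 = Sat(b) = {0, 4, 6}, add states in Sat(q) with some successor in Z. Z1 = {0, 4, 5, 6}; Z2 = {0, 3, 4, 5, 6}; fixed.
Sat(E[q U b]) = {0, 3, 4, 5, 6}
Sat(~a & E[q U b]) = {4, 6}
AF (~a & E[q U b]): least fixpoint, start Z0 = {4, 6}, add states with every successor in Z. Z1 = {1, 4, 6}; Z2 = {1, 2, 4, 6}; fixed.
Sat(AF (~a & E[q U b])) = {1, 2, 4, 6}
0 ∉ Sat(AF (~a & E[q U b])) = {1, 2, 4, 6}, so the formula does not hold at 0.

No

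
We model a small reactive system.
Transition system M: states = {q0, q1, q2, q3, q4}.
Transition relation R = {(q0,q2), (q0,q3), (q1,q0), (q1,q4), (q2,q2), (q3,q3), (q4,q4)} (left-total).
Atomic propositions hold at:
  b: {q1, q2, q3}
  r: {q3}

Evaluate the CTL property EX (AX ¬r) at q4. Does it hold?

Yes

Sat(¬r) = {q0, q1, q2, q4}
Sat(AX ¬r) = {s : every successor in {q0, q1, q2, q4}} = {q1, q2, q4}
Sat(EX (AX ¬r)) = {s : some successor in {q1, q2, q4}} = {q0, q1, q2, q4}
q4 ∈ Sat(EX (AX ¬r)) = {q0, q1, q2, q4}, so the formula holds at q4.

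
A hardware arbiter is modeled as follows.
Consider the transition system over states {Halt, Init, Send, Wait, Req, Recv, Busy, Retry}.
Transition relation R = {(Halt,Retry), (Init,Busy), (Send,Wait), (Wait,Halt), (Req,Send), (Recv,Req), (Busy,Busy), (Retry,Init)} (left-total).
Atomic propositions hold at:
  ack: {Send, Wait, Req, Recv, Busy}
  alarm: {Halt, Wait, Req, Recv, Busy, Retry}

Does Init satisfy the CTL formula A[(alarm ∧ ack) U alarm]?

No

Sat(alarm ∧ ack) = {Wait, Req, Recv, Busy}
A[(alarm ∧ ack) U alarm]: least fixpoint, start Z0 = Sat(alarm) = {Halt, Wait, Req, Recv, Busy, Retry}, add states in Sat(alarm ∧ ack) with every successor in Z. Already a fixed point.
Sat(A[(alarm ∧ ack) U alarm]) = {Halt, Wait, Req, Recv, Busy, Retry}
Init ∉ Sat(A[(alarm ∧ ack) U alarm]) = {Halt, Wait, Req, Recv, Busy, Retry}, so the formula does not hold at Init.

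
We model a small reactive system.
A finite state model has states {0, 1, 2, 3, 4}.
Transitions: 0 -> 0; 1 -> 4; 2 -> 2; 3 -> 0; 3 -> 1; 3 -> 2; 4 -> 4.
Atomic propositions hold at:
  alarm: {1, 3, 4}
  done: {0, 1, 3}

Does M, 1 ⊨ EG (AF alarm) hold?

Yes

AF alarm: least fixpoint, start Z0 = {1, 3, 4}, add states with every successor in Z. Already a fixed point.
Sat(AF alarm) = {1, 3, 4}
EG (AF alarm): greatest fixpoint, start Z0 = {1, 3, 4}, keep only states in Sat with some successor in Z. Already a fixed point.
Sat(EG (AF alarm)) = {1, 3, 4}
1 ∈ Sat(EG (AF alarm)) = {1, 3, 4}, so the formula holds at 1.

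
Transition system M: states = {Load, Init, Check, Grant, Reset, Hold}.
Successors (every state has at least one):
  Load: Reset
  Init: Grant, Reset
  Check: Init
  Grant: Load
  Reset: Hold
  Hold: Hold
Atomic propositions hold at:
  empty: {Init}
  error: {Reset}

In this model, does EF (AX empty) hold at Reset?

No

Sat(AX empty) = {s : every successor in {Init}} = {Check}
EF (AX empty): least fixpoint, start Z0 = {Check}, add states with some successor in Z. Already a fixed point.
Sat(EF (AX empty)) = {Check}
Reset ∉ Sat(EF (AX empty)) = {Check}, so the formula does not hold at Reset.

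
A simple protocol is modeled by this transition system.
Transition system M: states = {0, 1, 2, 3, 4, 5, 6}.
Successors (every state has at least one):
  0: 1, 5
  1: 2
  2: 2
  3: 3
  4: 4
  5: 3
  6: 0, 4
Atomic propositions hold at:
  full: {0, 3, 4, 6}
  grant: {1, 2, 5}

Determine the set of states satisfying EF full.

{0, 3, 4, 5, 6}

EF full: least fixpoint, start Z0 = {0, 3, 4, 6}, add states with some successor in Z. Z1 = {0, 3, 4, 5, 6}; fixed.
Sat(EF full) = {0, 3, 4, 5, 6}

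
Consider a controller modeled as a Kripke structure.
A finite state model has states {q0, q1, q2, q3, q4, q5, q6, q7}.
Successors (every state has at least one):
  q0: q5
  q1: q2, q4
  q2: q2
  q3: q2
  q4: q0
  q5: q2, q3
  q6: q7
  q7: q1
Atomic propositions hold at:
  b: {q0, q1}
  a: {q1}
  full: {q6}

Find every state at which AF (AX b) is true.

{q4, q6, q7}

Sat(AX b) = {s : every successor in {q0, q1}} = {q4, q7}
AF (AX b): least fixpoint, start Z0 = {q4, q7}, add states with every successor in Z. Z1 = {q4, q6, q7}; fixed.
Sat(AF (AX b)) = {q4, q6, q7}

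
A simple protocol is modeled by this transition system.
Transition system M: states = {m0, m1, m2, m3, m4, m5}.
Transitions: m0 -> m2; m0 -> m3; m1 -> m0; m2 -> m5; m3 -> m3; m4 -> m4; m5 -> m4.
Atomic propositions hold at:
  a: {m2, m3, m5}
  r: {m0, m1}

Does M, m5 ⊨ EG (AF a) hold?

AF a: least fixpoint, start Z0 = {m2, m3, m5}, add states with every successor in Z. Z1 = {m0, m2, m3, m5}; Z2 = {m0, m1, m2, m3, m5}; fixed.
Sat(AF a) = {m0, m1, m2, m3, m5}
EG (AF a): greatest fixpoint, start Z0 = {m0, m1, m2, m3, m5}, keep only states in Sat with some successor in Z. Z1 = {m0, m1, m2, m3}; Z2 = {m0, m1, m3}; fixed.
Sat(EG (AF a)) = {m0, m1, m3}
m5 ∉ Sat(EG (AF a)) = {m0, m1, m3}, so the formula does not hold at m5.

No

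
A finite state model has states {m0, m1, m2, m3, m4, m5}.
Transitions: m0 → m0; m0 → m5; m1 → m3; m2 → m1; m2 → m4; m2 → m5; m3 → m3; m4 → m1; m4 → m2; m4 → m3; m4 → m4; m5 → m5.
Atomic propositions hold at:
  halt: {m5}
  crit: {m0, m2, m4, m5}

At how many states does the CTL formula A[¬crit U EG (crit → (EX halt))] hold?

5

Sat(¬crit) = {m1, m3}
Sat(EX halt) = {s : some successor in {m5}} = {m0, m2, m5}
Sat(crit → (EX halt)) = {m0, m1, m2, m3, m5}
EG (crit → (EX halt)): greatest fixpoint, start Z0 = {m0, m1, m2, m3, m5}, keep only states in Sat with some successor in Z. Already a fixed point.
Sat(EG (crit → (EX halt))) = {m0, m1, m2, m3, m5}
A[¬crit U EG (crit → (EX halt))]: least fixpoint, start Z0 = Sat(EG (crit → (EX halt))) = {m0, m1, m2, m3, m5}, add states in Sat(¬crit) with every successor in Z. Already a fixed point.
Sat(A[¬crit U EG (crit → (EX halt))]) = {m0, m1, m2, m3, m5}
|Sat(A[¬crit U EG (crit → (EX halt))])| = |{m0, m1, m2, m3, m5}| = 5.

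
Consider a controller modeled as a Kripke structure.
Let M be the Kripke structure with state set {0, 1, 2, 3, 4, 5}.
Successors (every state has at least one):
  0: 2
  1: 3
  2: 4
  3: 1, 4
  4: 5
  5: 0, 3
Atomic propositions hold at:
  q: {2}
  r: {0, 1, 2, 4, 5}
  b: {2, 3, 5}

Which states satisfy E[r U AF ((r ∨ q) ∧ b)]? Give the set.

Sat(r ∨ q) = {0, 1, 2, 4, 5}
Sat((r ∨ q) ∧ b) = {2, 5}
AF ((r ∨ q) ∧ b): least fixpoint, start Z0 = {2, 5}, add states with every successor in Z. Z1 = {0, 2, 4, 5}; fixed.
Sat(AF ((r ∨ q) ∧ b)) = {0, 2, 4, 5}
E[r U AF ((r ∨ q) ∧ b)]: least fixpoint, start Z0 = Sat(AF ((r ∨ q) ∧ b)) = {0, 2, 4, 5}, add states in Sat(r) with some successor in Z. Already a fixed point.
Sat(E[r U AF ((r ∨ q) ∧ b)]) = {0, 2, 4, 5}

{0, 2, 4, 5}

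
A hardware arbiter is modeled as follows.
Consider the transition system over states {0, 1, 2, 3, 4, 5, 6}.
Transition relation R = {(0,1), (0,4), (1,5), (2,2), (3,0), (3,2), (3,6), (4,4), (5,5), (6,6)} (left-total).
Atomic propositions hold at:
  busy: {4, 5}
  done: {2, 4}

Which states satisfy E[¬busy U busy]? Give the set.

Sat(¬busy) = {0, 1, 2, 3, 6}
E[¬busy U busy]: least fixpoint, start Z0 = Sat(busy) = {4, 5}, add states in Sat(¬busy) with some successor in Z. Z1 = {0, 1, 4, 5}; Z2 = {0, 1, 3, 4, 5}; fixed.
Sat(E[¬busy U busy]) = {0, 1, 3, 4, 5}

{0, 1, 3, 4, 5}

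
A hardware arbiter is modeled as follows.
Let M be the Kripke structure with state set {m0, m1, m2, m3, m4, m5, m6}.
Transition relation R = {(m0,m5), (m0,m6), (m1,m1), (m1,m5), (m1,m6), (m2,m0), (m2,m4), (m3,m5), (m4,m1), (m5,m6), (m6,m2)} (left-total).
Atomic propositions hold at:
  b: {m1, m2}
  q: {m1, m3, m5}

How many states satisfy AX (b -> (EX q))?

6

Sat(EX q) = {s : some successor in {m1, m3, m5}} = {m0, m1, m3, m4}
Sat(b -> (EX q)) = {m0, m1, m3, m4, m5, m6}
Sat(AX (b -> (EX q))) = {s : every successor in {m0, m1, m3, m4, m5, m6}} = {m0, m1, m2, m3, m4, m5}
|Sat(AX (b -> (EX q)))| = |{m0, m1, m2, m3, m4, m5}| = 6.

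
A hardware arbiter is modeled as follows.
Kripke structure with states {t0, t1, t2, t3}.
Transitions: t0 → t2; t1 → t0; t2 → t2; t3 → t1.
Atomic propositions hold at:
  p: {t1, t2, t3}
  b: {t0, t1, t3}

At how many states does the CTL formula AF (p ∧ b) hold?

2

Sat(p ∧ b) = {t1, t3}
AF (p ∧ b): least fixpoint, start Z0 = {t1, t3}, add states with every successor in Z. Already a fixed point.
Sat(AF (p ∧ b)) = {t1, t3}
|Sat(AF (p ∧ b))| = |{t1, t3}| = 2.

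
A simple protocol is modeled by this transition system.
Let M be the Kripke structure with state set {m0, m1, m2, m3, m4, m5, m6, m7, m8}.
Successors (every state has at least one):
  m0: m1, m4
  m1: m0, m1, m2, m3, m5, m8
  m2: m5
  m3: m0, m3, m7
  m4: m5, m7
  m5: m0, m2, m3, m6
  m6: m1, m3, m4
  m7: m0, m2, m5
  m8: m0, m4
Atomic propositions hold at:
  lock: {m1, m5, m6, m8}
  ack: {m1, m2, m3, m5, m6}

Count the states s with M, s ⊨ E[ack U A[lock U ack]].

5

A[lock U ack]: least fixpoint, start Z0 = Sat(ack) = {m1, m2, m3, m5, m6}, add states in Sat(lock) with every successor in Z. Already a fixed point.
Sat(A[lock U ack]) = {m1, m2, m3, m5, m6}
E[ack U A[lock U ack]]: least fixpoint, start Z0 = Sat(A[lock U ack]) = {m1, m2, m3, m5, m6}, add states in Sat(ack) with some successor in Z. Already a fixed point.
Sat(E[ack U A[lock U ack]]) = {m1, m2, m3, m5, m6}
|Sat(E[ack U A[lock U ack]])| = |{m1, m2, m3, m5, m6}| = 5.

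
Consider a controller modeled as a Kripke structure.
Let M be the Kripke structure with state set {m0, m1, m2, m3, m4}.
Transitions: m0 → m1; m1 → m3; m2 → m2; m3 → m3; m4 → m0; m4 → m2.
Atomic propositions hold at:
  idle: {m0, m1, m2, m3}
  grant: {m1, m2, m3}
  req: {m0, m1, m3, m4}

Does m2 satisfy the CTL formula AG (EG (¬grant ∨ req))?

Sat(¬grant) = {m0, m4}
Sat(¬grant ∨ req) = {m0, m1, m3, m4}
EG (¬grant ∨ req): greatest fixpoint, start Z0 = {m0, m1, m3, m4}, keep only states in Sat with some successor in Z. Already a fixed point.
Sat(EG (¬grant ∨ req)) = {m0, m1, m3, m4}
AG (EG (¬grant ∨ req)): greatest fixpoint, start Z0 = {m0, m1, m3, m4}, keep only states in Sat with every successor in Z. Z1 = {m0, m1, m3}; fixed.
Sat(AG (EG (¬grant ∨ req))) = {m0, m1, m3}
m2 ∉ Sat(AG (EG (¬grant ∨ req))) = {m0, m1, m3}, so the formula does not hold at m2.

No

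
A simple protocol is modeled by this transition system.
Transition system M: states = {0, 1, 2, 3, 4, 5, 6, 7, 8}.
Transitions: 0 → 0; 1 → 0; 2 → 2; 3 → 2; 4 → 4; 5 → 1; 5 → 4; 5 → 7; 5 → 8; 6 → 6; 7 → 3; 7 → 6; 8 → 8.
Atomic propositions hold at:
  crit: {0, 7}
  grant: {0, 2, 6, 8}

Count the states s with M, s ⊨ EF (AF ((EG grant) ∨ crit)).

8

EG grant: greatest fixpoint, start Z0 = {0, 2, 6, 8}, keep only states in Sat with some successor in Z. Already a fixed point.
Sat(EG grant) = {0, 2, 6, 8}
Sat((EG grant) ∨ crit) = {0, 2, 6, 7, 8}
AF ((EG grant) ∨ crit): least fixpoint, start Z0 = {0, 2, 6, 7, 8}, add states with every successor in Z. Z1 = {0, 1, 2, 3, 6, 7, 8}; fixed.
Sat(AF ((EG grant) ∨ crit)) = {0, 1, 2, 3, 6, 7, 8}
EF (AF ((EG grant) ∨ crit)): least fixpoint, start Z0 = {0, 1, 2, 3, 6, 7, 8}, add states with some successor in Z. Z1 = {0, 1, 2, 3, 5, 6, 7, 8}; fixed.
Sat(EF (AF ((EG grant) ∨ crit))) = {0, 1, 2, 3, 5, 6, 7, 8}
|Sat(EF (AF ((EG grant) ∨ crit)))| = |{0, 1, 2, 3, 5, 6, 7, 8}| = 8.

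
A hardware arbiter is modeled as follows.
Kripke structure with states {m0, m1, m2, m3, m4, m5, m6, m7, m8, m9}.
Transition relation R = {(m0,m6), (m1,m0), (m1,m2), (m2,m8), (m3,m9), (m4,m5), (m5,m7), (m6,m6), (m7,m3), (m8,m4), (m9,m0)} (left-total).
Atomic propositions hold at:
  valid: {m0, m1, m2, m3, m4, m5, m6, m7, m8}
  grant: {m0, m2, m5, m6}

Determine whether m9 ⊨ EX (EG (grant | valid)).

Yes

Sat(grant | valid) = {m0, m1, m2, m3, m4, m5, m6, m7, m8}
EG (grant | valid): greatest fixpoint, start Z0 = {m0, m1, m2, m3, m4, m5, m6, m7, m8}, keep only states in Sat with some successor in Z. Z1 = {m0, m1, m2, m4, m5, m6, m7, m8}; Z2 = {m0, m1, m2, m4, m5, m6, m8}; Z3 = {m0, m1, m2, m4, m6, m8}; Z4 = {m0, m1, m2, m6, m8}; Z5 = {m0, m1, m2, m6}; Z6 = {m0, m1, m6}; fixed.
Sat(EG (grant | valid)) = {m0, m1, m6}
Sat(EX (EG (grant | valid))) = {s : some successor in {m0, m1, m6}} = {m0, m1, m6, m9}
m9 ∈ Sat(EX (EG (grant | valid))) = {m0, m1, m6, m9}, so the formula holds at m9.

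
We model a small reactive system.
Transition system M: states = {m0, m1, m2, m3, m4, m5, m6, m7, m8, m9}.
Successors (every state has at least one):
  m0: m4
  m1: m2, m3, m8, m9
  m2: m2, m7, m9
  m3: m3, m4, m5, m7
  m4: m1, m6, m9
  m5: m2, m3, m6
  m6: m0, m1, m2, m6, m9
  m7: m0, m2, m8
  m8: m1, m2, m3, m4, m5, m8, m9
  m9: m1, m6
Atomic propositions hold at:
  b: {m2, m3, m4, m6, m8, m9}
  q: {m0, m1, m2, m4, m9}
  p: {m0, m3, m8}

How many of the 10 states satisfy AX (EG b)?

EG b: greatest fixpoint, start Z0 = {m2, m3, m4, m6, m8, m9}, keep only states in Sat with some successor in Z. Already a fixed point.
Sat(EG b) = {m2, m3, m4, m6, m8, m9}
Sat(AX (EG b)) = {s : every successor in {m2, m3, m4, m6, m8, m9}} = {m0, m1, m5}
|Sat(AX (EG b))| = |{m0, m1, m5}| = 3.

3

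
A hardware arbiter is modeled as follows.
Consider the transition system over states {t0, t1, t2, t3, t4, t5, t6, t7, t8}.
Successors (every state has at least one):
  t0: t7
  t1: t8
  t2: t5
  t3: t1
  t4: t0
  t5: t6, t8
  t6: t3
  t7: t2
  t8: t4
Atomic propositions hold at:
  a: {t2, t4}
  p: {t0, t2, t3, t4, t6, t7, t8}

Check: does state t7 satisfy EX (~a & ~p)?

Sat(~a) = {t0, t1, t3, t5, t6, t7, t8}
Sat(~p) = {t1, t5}
Sat(~a & ~p) = {t1, t5}
Sat(EX (~a & ~p)) = {s : some successor in {t1, t5}} = {t2, t3}
t7 ∉ Sat(EX (~a & ~p)) = {t2, t3}, so the formula does not hold at t7.

No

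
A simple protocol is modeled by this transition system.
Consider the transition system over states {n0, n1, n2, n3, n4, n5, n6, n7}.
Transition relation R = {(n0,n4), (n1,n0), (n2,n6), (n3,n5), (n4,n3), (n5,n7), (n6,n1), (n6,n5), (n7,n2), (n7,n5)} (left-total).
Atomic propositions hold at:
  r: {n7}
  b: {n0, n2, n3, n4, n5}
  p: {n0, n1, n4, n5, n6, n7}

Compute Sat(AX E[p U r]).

{n2, n3, n5}

E[p U r]: least fixpoint, start Z0 = Sat(r) = {n7}, add states in Sat(p) with some successor in Z. Z1 = {n5, n7}; Z2 = {n5, n6, n7}; fixed.
Sat(E[p U r]) = {n5, n6, n7}
Sat(AX E[p U r]) = {s : every successor in {n5, n6, n7}} = {n2, n3, n5}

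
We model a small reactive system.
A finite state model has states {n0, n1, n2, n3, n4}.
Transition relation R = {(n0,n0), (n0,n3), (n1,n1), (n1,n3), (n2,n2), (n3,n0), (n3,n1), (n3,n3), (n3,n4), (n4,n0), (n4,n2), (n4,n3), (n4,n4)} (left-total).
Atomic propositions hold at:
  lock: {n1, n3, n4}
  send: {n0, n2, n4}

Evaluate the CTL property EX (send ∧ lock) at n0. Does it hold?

Sat(send ∧ lock) = {n4}
Sat(EX (send ∧ lock)) = {s : some successor in {n4}} = {n3, n4}
n0 ∉ Sat(EX (send ∧ lock)) = {n3, n4}, so the formula does not hold at n0.

No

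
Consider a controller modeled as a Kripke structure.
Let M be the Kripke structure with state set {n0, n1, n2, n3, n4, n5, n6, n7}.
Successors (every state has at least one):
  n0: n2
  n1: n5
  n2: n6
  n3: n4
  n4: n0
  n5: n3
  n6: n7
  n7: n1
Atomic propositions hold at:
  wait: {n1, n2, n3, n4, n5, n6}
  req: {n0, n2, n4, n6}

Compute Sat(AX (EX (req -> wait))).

{n0, n1, n2, n4, n5, n6, n7}

Sat(req -> wait) = {n1, n2, n3, n4, n5, n6, n7}
Sat(EX (req -> wait)) = {s : some successor in {n1, n2, n3, n4, n5, n6, n7}} = {n0, n1, n2, n3, n5, n6, n7}
Sat(AX (EX (req -> wait))) = {s : every successor in {n0, n1, n2, n3, n5, n6, n7}} = {n0, n1, n2, n4, n5, n6, n7}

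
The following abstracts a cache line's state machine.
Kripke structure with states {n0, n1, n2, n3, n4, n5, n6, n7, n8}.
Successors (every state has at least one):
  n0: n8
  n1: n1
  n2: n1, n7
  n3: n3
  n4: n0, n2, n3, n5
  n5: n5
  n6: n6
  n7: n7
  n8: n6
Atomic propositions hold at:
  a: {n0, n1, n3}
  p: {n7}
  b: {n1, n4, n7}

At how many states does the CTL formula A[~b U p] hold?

Sat(~b) = {n0, n2, n3, n5, n6, n8}
A[~b U p]: least fixpoint, start Z0 = Sat(p) = {n7}, add states in Sat(~b) with every successor in Z. Already a fixed point.
Sat(A[~b U p]) = {n7}
|Sat(A[~b U p])| = |{n7}| = 1.

1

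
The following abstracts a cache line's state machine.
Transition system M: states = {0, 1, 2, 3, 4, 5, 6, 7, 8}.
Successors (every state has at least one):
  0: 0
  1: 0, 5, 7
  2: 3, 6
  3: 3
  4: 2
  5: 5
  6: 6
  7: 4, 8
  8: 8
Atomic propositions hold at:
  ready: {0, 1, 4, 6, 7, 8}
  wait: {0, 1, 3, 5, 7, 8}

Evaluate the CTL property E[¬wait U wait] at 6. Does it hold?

Sat(¬wait) = {2, 4, 6}
E[¬wait U wait]: least fixpoint, start Z0 = Sat(wait) = {0, 1, 3, 5, 7, 8}, add states in Sat(¬wait) with some successor in Z. Z1 = {0, 1, 2, 3, 5, 7, 8}; Z2 = {0, 1, 2, 3, 4, 5, 7, 8}; fixed.
Sat(E[¬wait U wait]) = {0, 1, 2, 3, 4, 5, 7, 8}
6 ∉ Sat(E[¬wait U wait]) = {0, 1, 2, 3, 4, 5, 7, 8}, so the formula does not hold at 6.

No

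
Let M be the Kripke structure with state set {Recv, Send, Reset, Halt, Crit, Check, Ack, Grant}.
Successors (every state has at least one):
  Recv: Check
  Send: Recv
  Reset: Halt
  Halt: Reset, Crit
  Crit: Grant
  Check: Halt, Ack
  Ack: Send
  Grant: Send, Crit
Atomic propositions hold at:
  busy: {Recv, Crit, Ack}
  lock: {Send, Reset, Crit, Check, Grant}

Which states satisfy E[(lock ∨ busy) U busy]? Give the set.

Sat(lock ∨ busy) = {Recv, Send, Reset, Crit, Check, Ack, Grant}
E[(lock ∨ busy) U busy]: least fixpoint, start Z0 = Sat(busy) = {Recv, Crit, Ack}, add states in Sat(lock ∨ busy) with some successor in Z. Z1 = {Recv, Send, Crit, Check, Ack, Grant}; fixed.
Sat(E[(lock ∨ busy) U busy]) = {Recv, Send, Crit, Check, Ack, Grant}

{Recv, Send, Crit, Check, Ack, Grant}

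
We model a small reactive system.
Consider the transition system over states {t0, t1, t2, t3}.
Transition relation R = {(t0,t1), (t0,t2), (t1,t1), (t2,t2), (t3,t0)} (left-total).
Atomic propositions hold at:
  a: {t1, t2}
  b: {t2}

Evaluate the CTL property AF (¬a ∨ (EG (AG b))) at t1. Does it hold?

No

Sat(¬a) = {t0, t3}
AG b: greatest fixpoint, start Z0 = {t2}, keep only states in Sat with every successor in Z. Already a fixed point.
Sat(AG b) = {t2}
EG (AG b): greatest fixpoint, start Z0 = {t2}, keep only states in Sat with some successor in Z. Already a fixed point.
Sat(EG (AG b)) = {t2}
Sat(¬a ∨ (EG (AG b))) = {t0, t2, t3}
AF (¬a ∨ (EG (AG b))): least fixpoint, start Z0 = {t0, t2, t3}, add states with every successor in Z. Already a fixed point.
Sat(AF (¬a ∨ (EG (AG b)))) = {t0, t2, t3}
t1 ∉ Sat(AF (¬a ∨ (EG (AG b)))) = {t0, t2, t3}, so the formula does not hold at t1.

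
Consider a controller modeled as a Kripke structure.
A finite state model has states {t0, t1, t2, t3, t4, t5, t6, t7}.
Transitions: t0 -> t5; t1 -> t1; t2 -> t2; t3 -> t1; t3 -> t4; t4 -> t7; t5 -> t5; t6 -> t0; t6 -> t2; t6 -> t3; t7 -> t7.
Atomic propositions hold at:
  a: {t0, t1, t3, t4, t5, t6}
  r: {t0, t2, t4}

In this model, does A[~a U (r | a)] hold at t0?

Yes

Sat(~a) = {t2, t7}
Sat(r | a) = {t0, t1, t2, t3, t4, t5, t6}
A[~a U (r | a)]: least fixpoint, start Z0 = Sat((r | a)) = {t0, t1, t2, t3, t4, t5, t6}, add states in Sat(~a) with every successor in Z. Already a fixed point.
Sat(A[~a U (r | a)]) = {t0, t1, t2, t3, t4, t5, t6}
t0 ∈ Sat(A[~a U (r | a)]) = {t0, t1, t2, t3, t4, t5, t6}, so the formula holds at t0.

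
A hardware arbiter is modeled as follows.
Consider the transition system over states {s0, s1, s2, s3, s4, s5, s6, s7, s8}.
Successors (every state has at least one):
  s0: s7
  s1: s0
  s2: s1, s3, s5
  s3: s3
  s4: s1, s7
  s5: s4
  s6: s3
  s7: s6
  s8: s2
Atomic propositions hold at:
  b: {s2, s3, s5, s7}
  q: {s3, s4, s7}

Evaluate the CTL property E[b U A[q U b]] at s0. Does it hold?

A[q U b]: least fixpoint, start Z0 = Sat(b) = {s2, s3, s5, s7}, add states in Sat(q) with every successor in Z. Already a fixed point.
Sat(A[q U b]) = {s2, s3, s5, s7}
E[b U A[q U b]]: least fixpoint, start Z0 = Sat(A[q U b]) = {s2, s3, s5, s7}, add states in Sat(b) with some successor in Z. Already a fixed point.
Sat(E[b U A[q U b]]) = {s2, s3, s5, s7}
s0 ∉ Sat(E[b U A[q U b]]) = {s2, s3, s5, s7}, so the formula does not hold at s0.

No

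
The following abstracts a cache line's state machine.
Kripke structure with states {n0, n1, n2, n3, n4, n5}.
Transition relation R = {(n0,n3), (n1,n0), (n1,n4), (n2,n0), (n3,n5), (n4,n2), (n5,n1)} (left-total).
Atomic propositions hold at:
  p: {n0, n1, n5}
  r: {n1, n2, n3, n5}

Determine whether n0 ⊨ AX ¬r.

No

Sat(¬r) = {n0, n4}
Sat(AX ¬r) = {s : every successor in {n0, n4}} = {n1, n2}
n0 ∉ Sat(AX ¬r) = {n1, n2}, so the formula does not hold at n0.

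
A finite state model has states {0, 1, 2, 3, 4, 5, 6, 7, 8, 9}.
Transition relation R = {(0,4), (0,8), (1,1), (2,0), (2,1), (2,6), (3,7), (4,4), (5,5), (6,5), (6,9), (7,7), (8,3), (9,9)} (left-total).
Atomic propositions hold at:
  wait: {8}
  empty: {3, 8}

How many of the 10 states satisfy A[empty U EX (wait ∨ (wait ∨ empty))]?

Sat(wait ∨ empty) = {3, 8}
Sat(wait ∨ (wait ∨ empty)) = {3, 8}
Sat(EX (wait ∨ (wait ∨ empty))) = {s : some successor in {3, 8}} = {0, 8}
A[empty U EX (wait ∨ (wait ∨ empty))]: least fixpoint, start Z0 = Sat(EX (wait ∨ (wait ∨ empty))) = {0, 8}, add states in Sat(empty) with every successor in Z. Already a fixed point.
Sat(A[empty U EX (wait ∨ (wait ∨ empty))]) = {0, 8}
|Sat(A[empty U EX (wait ∨ (wait ∨ empty))])| = |{0, 8}| = 2.

2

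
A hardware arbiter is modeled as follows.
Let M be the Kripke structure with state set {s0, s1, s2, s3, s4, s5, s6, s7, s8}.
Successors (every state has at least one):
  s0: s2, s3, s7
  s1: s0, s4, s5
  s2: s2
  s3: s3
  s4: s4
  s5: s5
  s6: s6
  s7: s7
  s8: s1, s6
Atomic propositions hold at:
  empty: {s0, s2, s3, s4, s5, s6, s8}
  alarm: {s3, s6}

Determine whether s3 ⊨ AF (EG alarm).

EG alarm: greatest fixpoint, start Z0 = {s3, s6}, keep only states in Sat with some successor in Z. Already a fixed point.
Sat(EG alarm) = {s3, s6}
AF (EG alarm): least fixpoint, start Z0 = {s3, s6}, add states with every successor in Z. Already a fixed point.
Sat(AF (EG alarm)) = {s3, s6}
s3 ∈ Sat(AF (EG alarm)) = {s3, s6}, so the formula holds at s3.

Yes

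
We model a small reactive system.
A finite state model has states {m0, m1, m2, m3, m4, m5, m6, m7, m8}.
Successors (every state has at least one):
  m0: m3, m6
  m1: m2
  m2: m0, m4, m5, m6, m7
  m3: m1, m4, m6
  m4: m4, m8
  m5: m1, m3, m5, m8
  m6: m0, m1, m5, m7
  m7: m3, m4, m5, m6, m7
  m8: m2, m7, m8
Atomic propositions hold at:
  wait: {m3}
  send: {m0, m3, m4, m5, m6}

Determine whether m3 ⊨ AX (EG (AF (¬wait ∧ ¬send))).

Sat(¬wait) = {m0, m1, m2, m4, m5, m6, m7, m8}
Sat(¬send) = {m1, m2, m7, m8}
Sat(¬wait ∧ ¬send) = {m1, m2, m7, m8}
AF (¬wait ∧ ¬send): least fixpoint, start Z0 = {m1, m2, m7, m8}, add states with every successor in Z. Already a fixed point.
Sat(AF (¬wait ∧ ¬send)) = {m1, m2, m7, m8}
EG (AF (¬wait ∧ ¬send)): greatest fixpoint, start Z0 = {m1, m2, m7, m8}, keep only states in Sat with some successor in Z. Already a fixed point.
Sat(EG (AF (¬wait ∧ ¬send))) = {m1, m2, m7, m8}
Sat(AX (EG (AF (¬wait ∧ ¬send)))) = {s : every successor in {m1, m2, m7, m8}} = {m1, m8}
m3 ∉ Sat(AX (EG (AF (¬wait ∧ ¬send)))) = {m1, m8}, so the formula does not hold at m3.

No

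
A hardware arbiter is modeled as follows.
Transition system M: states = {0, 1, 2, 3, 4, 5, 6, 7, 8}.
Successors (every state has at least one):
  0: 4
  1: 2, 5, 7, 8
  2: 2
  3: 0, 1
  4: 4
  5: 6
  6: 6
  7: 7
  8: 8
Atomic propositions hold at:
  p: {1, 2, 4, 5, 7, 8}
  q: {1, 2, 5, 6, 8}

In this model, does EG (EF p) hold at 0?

Yes

EF p: least fixpoint, start Z0 = {1, 2, 4, 5, 7, 8}, add states with some successor in Z. Z1 = {0, 1, 2, 3, 4, 5, 7, 8}; fixed.
Sat(EF p) = {0, 1, 2, 3, 4, 5, 7, 8}
EG (EF p): greatest fixpoint, start Z0 = {0, 1, 2, 3, 4, 5, 7, 8}, keep only states in Sat with some successor in Z. Z1 = {0, 1, 2, 3, 4, 7, 8}; fixed.
Sat(EG (EF p)) = {0, 1, 2, 3, 4, 7, 8}
0 ∈ Sat(EG (EF p)) = {0, 1, 2, 3, 4, 7, 8}, so the formula holds at 0.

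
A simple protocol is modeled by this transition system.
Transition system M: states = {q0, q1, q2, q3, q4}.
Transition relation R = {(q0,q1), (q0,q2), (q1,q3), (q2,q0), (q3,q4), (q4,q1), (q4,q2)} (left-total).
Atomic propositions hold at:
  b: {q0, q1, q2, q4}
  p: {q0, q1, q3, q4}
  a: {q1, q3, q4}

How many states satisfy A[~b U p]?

Sat(~b) = {q3}
A[~b U p]: least fixpoint, start Z0 = Sat(p) = {q0, q1, q3, q4}, add states in Sat(~b) with every successor in Z. Already a fixed point.
Sat(A[~b U p]) = {q0, q1, q3, q4}
|Sat(A[~b U p])| = |{q0, q1, q3, q4}| = 4.

4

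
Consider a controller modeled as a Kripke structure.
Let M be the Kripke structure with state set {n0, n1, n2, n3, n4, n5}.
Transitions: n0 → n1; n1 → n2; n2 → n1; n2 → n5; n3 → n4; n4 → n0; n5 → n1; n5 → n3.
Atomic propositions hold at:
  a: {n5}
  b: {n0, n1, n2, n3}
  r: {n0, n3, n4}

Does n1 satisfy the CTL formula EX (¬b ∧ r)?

No

Sat(¬b) = {n4, n5}
Sat(¬b ∧ r) = {n4}
Sat(EX (¬b ∧ r)) = {s : some successor in {n4}} = {n3}
n1 ∉ Sat(EX (¬b ∧ r)) = {n3}, so the formula does not hold at n1.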